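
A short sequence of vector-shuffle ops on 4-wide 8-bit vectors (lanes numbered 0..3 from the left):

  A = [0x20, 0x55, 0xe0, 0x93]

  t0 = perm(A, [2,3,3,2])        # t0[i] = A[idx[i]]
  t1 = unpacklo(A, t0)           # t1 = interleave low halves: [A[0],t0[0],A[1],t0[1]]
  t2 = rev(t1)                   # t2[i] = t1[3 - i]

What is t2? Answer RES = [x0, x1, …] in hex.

t0 = [0xe0, 0x93, 0x93, 0xe0]
t1 = [0x20, 0xe0, 0x55, 0x93]
t2 = [0x93, 0x55, 0xe0, 0x20]

RES = [0x93, 0x55, 0xe0, 0x20]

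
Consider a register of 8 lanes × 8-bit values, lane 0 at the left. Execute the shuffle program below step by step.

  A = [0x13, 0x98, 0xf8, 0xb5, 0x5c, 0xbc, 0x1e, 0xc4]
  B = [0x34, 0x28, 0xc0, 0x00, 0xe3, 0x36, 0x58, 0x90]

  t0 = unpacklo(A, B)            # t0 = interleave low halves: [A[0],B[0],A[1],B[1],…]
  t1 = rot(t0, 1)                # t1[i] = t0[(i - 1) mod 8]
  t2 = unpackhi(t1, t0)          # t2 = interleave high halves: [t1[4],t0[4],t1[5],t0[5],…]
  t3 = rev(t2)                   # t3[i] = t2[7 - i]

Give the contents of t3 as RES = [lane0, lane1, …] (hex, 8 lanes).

→ t0 |13|34|98|28|f8|c0|b5|00|
→ t1 |00|13|34|98|28|f8|c0|b5|
→ t2 |28|f8|f8|c0|c0|b5|b5|00|
→ t3 |00|b5|b5|c0|c0|f8|f8|28|

RES = [0x00, 0xb5, 0xb5, 0xc0, 0xc0, 0xf8, 0xf8, 0x28]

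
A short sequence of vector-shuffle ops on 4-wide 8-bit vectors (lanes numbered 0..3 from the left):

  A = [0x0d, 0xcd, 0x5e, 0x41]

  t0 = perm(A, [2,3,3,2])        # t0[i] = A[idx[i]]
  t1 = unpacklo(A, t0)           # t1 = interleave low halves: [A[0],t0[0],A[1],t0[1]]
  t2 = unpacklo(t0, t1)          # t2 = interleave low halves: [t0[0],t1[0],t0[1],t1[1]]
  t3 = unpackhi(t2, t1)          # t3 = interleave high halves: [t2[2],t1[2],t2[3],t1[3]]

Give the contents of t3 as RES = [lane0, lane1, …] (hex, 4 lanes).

  t0: 5e 41 41 5e
  t1: 0d 5e cd 41
  t2: 5e 0d 41 5e
  t3: 41 cd 5e 41

RES = [0x41, 0xcd, 0x5e, 0x41]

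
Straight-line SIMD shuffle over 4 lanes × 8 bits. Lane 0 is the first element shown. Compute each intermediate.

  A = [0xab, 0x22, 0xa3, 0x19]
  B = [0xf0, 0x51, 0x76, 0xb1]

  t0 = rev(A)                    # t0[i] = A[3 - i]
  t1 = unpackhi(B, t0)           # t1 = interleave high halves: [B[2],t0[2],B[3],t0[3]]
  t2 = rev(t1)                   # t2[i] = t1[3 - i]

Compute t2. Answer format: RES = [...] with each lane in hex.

RES = [ 0xab  0xb1  0x22  0x76 ]

t0 = [0x19, 0xa3, 0x22, 0xab]
t1 = [0x76, 0x22, 0xb1, 0xab]
t2 = [0xab, 0xb1, 0x22, 0x76]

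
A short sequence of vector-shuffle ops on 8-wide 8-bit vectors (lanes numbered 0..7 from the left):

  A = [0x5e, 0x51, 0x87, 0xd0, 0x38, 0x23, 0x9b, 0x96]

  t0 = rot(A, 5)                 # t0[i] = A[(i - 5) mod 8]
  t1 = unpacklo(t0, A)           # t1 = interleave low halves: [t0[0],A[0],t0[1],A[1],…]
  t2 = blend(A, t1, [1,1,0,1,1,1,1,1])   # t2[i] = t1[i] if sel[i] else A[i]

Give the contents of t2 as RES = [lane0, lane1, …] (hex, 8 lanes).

t0 = [0xd0, 0x38, 0x23, 0x9b, 0x96, 0x5e, 0x51, 0x87]
t1 = [0xd0, 0x5e, 0x38, 0x51, 0x23, 0x87, 0x9b, 0xd0]
t2 = [0xd0, 0x5e, 0x87, 0x51, 0x23, 0x87, 0x9b, 0xd0]

RES = [ 0xd0  0x5e  0x87  0x51  0x23  0x87  0x9b  0xd0 ]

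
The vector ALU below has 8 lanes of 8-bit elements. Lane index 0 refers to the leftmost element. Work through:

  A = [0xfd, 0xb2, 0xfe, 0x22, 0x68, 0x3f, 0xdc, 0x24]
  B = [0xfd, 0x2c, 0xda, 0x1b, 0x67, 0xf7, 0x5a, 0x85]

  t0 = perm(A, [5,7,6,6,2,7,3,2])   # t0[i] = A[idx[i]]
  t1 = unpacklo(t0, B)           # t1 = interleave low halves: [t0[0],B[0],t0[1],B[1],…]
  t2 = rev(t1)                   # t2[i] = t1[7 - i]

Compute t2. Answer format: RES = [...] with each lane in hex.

RES = [0x1b, 0xdc, 0xda, 0xdc, 0x2c, 0x24, 0xfd, 0x3f]

→ t0 |3f|24|dc|dc|fe|24|22|fe|
→ t1 |3f|fd|24|2c|dc|da|dc|1b|
→ t2 |1b|dc|da|dc|2c|24|fd|3f|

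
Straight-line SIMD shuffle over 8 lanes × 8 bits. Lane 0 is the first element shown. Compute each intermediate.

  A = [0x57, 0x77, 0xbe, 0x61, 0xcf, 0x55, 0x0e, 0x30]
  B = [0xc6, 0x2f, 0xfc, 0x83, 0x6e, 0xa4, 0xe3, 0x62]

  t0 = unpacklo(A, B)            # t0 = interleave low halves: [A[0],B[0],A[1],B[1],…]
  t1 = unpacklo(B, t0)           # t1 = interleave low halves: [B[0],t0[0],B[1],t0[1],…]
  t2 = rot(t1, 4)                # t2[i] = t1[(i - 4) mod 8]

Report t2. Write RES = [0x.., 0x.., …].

RES = [0xfc, 0x77, 0x83, 0x2f, 0xc6, 0x57, 0x2f, 0xc6]

  t0: 57 c6 77 2f be fc 61 83
  t1: c6 57 2f c6 fc 77 83 2f
  t2: fc 77 83 2f c6 57 2f c6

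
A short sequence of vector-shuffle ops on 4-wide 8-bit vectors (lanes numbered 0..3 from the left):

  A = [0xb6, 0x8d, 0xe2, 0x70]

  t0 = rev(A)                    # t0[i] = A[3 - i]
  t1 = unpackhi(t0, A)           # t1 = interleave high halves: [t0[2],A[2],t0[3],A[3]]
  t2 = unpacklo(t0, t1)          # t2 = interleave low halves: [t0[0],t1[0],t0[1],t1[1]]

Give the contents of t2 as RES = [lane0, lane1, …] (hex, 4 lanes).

RES = [0x70, 0x8d, 0xe2, 0xe2]

  t0: 70 e2 8d b6
  t1: 8d e2 b6 70
  t2: 70 8d e2 e2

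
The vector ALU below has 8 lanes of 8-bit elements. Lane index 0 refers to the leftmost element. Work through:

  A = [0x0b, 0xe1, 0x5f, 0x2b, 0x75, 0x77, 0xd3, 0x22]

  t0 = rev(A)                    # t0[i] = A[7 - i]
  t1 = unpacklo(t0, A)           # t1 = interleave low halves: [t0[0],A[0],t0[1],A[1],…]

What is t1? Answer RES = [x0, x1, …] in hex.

RES = [0x22, 0x0b, 0xd3, 0xe1, 0x77, 0x5f, 0x75, 0x2b]

→ t0 |22|d3|77|75|2b|5f|e1|0b|
→ t1 |22|0b|d3|e1|77|5f|75|2b|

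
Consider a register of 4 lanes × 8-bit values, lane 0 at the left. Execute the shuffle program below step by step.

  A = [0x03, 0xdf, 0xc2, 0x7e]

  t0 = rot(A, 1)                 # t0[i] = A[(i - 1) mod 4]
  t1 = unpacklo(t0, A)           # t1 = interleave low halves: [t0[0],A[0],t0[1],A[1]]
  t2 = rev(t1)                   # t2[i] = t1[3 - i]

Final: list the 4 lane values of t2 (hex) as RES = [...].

RES = [ 0xdf  0x03  0x03  0x7e ]

  t0: 7e 03 df c2
  t1: 7e 03 03 df
  t2: df 03 03 7e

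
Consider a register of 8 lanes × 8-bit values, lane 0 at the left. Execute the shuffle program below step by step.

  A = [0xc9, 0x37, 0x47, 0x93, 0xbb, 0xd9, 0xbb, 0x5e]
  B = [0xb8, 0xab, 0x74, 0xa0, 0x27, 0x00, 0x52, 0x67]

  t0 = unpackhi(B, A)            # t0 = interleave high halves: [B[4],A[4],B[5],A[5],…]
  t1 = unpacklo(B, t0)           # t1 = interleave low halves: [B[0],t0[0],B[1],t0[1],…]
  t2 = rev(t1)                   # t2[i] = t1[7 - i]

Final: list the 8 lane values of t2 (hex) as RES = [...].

→ t0 |27|bb|00|d9|52|bb|67|5e|
→ t1 |b8|27|ab|bb|74|00|a0|d9|
→ t2 |d9|a0|00|74|bb|ab|27|b8|

RES = [ 0xd9  0xa0  0x00  0x74  0xbb  0xab  0x27  0xb8 ]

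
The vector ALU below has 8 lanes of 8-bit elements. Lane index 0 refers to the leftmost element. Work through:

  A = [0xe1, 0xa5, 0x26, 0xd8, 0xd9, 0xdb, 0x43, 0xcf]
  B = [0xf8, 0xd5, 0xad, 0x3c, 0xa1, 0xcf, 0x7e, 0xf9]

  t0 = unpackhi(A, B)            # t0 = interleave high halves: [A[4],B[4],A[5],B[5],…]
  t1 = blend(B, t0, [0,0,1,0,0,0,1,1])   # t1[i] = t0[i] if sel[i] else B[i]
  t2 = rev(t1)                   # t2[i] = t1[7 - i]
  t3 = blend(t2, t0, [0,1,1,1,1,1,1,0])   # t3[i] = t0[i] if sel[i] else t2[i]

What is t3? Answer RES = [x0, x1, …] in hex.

t0 = [0xd9, 0xa1, 0xdb, 0xcf, 0x43, 0x7e, 0xcf, 0xf9]
t1 = [0xf8, 0xd5, 0xdb, 0x3c, 0xa1, 0xcf, 0xcf, 0xf9]
t2 = [0xf9, 0xcf, 0xcf, 0xa1, 0x3c, 0xdb, 0xd5, 0xf8]
t3 = [0xf9, 0xa1, 0xdb, 0xcf, 0x43, 0x7e, 0xcf, 0xf8]

RES = [ 0xf9  0xa1  0xdb  0xcf  0x43  0x7e  0xcf  0xf8 ]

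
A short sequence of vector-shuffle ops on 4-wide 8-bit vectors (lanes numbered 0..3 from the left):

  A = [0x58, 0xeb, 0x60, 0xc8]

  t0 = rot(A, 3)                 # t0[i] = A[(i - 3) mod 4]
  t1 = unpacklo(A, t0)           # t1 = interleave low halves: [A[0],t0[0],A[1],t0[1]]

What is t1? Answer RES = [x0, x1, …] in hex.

RES = [ 0x58  0xeb  0xeb  0x60 ]

  t0: eb 60 c8 58
  t1: 58 eb eb 60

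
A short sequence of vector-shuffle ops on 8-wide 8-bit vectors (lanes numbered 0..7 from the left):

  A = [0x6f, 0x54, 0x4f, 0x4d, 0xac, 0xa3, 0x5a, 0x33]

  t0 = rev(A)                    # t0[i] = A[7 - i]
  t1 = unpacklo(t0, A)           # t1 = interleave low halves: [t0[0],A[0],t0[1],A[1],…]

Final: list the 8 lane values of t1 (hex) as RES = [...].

RES = [0x33, 0x6f, 0x5a, 0x54, 0xa3, 0x4f, 0xac, 0x4d]

  t0: 33 5a a3 ac 4d 4f 54 6f
  t1: 33 6f 5a 54 a3 4f ac 4d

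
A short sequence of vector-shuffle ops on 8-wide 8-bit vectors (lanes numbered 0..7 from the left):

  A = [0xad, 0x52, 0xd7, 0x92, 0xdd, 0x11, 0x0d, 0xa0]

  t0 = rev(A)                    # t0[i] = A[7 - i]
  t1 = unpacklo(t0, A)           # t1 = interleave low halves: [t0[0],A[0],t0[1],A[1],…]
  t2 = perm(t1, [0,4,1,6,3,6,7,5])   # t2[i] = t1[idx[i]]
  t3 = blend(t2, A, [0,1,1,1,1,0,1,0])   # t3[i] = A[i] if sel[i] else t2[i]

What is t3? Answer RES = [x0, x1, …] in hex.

t0 = [0xa0, 0x0d, 0x11, 0xdd, 0x92, 0xd7, 0x52, 0xad]
t1 = [0xa0, 0xad, 0x0d, 0x52, 0x11, 0xd7, 0xdd, 0x92]
t2 = [0xa0, 0x11, 0xad, 0xdd, 0x52, 0xdd, 0x92, 0xd7]
t3 = [0xa0, 0x52, 0xd7, 0x92, 0xdd, 0xdd, 0x0d, 0xd7]

RES = [0xa0, 0x52, 0xd7, 0x92, 0xdd, 0xdd, 0x0d, 0xd7]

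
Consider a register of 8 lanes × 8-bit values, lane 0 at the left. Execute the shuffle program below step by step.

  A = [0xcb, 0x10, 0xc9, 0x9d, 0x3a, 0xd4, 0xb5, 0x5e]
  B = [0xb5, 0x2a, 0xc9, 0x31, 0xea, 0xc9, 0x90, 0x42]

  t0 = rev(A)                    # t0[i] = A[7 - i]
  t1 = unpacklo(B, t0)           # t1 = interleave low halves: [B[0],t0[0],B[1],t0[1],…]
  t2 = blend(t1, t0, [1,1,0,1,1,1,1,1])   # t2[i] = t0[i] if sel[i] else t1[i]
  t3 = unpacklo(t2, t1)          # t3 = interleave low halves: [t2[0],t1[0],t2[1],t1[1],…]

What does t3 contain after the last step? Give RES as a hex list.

→ t0 |5e|b5|d4|3a|9d|c9|10|cb|
→ t1 |b5|5e|2a|b5|c9|d4|31|3a|
→ t2 |5e|b5|2a|3a|9d|c9|10|cb|
→ t3 |5e|b5|b5|5e|2a|2a|3a|b5|

RES = [ 0x5e  0xb5  0xb5  0x5e  0x2a  0x2a  0x3a  0xb5 ]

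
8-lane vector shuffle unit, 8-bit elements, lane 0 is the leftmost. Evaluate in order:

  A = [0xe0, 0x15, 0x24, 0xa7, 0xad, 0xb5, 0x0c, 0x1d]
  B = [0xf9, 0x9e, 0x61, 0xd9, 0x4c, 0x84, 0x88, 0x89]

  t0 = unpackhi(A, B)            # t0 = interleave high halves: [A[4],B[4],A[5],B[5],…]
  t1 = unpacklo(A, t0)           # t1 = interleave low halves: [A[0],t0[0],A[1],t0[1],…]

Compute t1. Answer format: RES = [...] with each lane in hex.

→ t0 |ad|4c|b5|84|0c|88|1d|89|
→ t1 |e0|ad|15|4c|24|b5|a7|84|

RES = [0xe0, 0xad, 0x15, 0x4c, 0x24, 0xb5, 0xa7, 0x84]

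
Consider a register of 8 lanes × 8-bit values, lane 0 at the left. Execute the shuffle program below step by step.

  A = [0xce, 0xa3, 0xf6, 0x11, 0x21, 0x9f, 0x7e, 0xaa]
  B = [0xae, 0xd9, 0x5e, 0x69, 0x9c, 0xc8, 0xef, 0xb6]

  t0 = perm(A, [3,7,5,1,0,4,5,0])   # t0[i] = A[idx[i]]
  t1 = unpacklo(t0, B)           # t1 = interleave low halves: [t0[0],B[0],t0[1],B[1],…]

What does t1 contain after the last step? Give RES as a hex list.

RES = [ 0x11  0xae  0xaa  0xd9  0x9f  0x5e  0xa3  0x69 ]

t0 = [0x11, 0xaa, 0x9f, 0xa3, 0xce, 0x21, 0x9f, 0xce]
t1 = [0x11, 0xae, 0xaa, 0xd9, 0x9f, 0x5e, 0xa3, 0x69]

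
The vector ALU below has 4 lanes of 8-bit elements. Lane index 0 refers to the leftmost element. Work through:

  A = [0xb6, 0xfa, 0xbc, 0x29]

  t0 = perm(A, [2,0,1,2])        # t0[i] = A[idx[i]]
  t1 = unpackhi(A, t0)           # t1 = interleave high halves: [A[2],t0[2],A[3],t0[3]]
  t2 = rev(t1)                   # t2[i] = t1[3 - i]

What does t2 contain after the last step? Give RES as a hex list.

  t0: bc b6 fa bc
  t1: bc fa 29 bc
  t2: bc 29 fa bc

RES = [0xbc, 0x29, 0xfa, 0xbc]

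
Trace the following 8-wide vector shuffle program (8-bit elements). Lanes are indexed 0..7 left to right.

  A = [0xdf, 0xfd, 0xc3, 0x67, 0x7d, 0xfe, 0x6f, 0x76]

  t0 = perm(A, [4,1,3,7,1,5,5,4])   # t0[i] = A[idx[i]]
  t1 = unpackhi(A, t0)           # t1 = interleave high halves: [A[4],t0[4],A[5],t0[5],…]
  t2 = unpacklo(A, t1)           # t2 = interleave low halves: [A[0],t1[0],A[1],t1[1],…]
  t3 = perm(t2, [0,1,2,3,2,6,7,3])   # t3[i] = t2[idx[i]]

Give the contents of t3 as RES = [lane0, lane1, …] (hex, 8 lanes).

RES = [ 0xdf  0x7d  0xfd  0xfd  0xfd  0x67  0xfe  0xfd ]

t0 = [0x7d, 0xfd, 0x67, 0x76, 0xfd, 0xfe, 0xfe, 0x7d]
t1 = [0x7d, 0xfd, 0xfe, 0xfe, 0x6f, 0xfe, 0x76, 0x7d]
t2 = [0xdf, 0x7d, 0xfd, 0xfd, 0xc3, 0xfe, 0x67, 0xfe]
t3 = [0xdf, 0x7d, 0xfd, 0xfd, 0xfd, 0x67, 0xfe, 0xfd]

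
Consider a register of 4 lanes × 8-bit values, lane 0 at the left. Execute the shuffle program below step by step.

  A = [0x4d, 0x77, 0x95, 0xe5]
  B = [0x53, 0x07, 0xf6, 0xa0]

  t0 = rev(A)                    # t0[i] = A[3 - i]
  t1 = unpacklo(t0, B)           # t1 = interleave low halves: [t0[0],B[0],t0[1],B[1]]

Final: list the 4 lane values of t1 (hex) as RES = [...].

t0 = [0xe5, 0x95, 0x77, 0x4d]
t1 = [0xe5, 0x53, 0x95, 0x07]

RES = [ 0xe5  0x53  0x95  0x07 ]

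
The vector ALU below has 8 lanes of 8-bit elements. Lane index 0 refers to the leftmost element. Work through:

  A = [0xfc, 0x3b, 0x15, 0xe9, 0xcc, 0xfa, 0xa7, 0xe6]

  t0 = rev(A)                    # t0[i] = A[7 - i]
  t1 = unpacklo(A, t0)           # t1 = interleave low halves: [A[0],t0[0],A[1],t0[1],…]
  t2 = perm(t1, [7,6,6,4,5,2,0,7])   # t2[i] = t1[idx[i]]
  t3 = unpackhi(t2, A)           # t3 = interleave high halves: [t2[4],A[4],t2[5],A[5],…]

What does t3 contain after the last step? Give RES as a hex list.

RES = [0xfa, 0xcc, 0x3b, 0xfa, 0xfc, 0xa7, 0xcc, 0xe6]

  t0: e6 a7 fa cc e9 15 3b fc
  t1: fc e6 3b a7 15 fa e9 cc
  t2: cc e9 e9 15 fa 3b fc cc
  t3: fa cc 3b fa fc a7 cc e6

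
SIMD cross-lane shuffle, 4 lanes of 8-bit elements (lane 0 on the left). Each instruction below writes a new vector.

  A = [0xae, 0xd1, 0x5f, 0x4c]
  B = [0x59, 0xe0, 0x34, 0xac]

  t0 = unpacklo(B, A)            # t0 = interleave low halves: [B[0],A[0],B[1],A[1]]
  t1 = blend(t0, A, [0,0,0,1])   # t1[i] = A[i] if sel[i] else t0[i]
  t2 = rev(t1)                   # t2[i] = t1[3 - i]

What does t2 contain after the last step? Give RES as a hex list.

RES = [0x4c, 0xe0, 0xae, 0x59]

→ t0 |59|ae|e0|d1|
→ t1 |59|ae|e0|4c|
→ t2 |4c|e0|ae|59|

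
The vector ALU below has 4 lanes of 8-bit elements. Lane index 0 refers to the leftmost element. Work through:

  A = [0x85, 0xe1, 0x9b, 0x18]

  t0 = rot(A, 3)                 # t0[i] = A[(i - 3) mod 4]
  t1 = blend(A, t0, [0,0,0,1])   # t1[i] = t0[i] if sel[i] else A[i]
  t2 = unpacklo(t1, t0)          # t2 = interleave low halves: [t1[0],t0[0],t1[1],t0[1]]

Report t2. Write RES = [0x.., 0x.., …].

t0 = [0xe1, 0x9b, 0x18, 0x85]
t1 = [0x85, 0xe1, 0x9b, 0x85]
t2 = [0x85, 0xe1, 0xe1, 0x9b]

RES = [ 0x85  0xe1  0xe1  0x9b ]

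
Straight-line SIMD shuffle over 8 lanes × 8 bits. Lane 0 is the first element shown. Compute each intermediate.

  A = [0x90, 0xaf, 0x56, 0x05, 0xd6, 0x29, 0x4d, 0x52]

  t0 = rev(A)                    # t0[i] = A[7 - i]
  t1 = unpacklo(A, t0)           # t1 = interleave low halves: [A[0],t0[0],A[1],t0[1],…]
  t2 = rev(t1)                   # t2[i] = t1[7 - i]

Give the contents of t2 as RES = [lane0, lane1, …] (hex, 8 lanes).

  t0: 52 4d 29 d6 05 56 af 90
  t1: 90 52 af 4d 56 29 05 d6
  t2: d6 05 29 56 4d af 52 90

RES = [ 0xd6  0x05  0x29  0x56  0x4d  0xaf  0x52  0x90 ]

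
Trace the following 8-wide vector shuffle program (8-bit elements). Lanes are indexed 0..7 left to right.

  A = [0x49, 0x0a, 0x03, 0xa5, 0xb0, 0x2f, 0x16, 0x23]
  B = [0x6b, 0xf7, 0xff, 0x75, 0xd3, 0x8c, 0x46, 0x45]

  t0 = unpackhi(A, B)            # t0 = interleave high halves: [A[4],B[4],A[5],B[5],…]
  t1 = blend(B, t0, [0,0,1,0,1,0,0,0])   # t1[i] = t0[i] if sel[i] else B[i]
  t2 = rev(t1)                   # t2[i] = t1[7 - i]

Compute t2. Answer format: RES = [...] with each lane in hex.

  t0: b0 d3 2f 8c 16 46 23 45
  t1: 6b f7 2f 75 16 8c 46 45
  t2: 45 46 8c 16 75 2f f7 6b

RES = [0x45, 0x46, 0x8c, 0x16, 0x75, 0x2f, 0xf7, 0x6b]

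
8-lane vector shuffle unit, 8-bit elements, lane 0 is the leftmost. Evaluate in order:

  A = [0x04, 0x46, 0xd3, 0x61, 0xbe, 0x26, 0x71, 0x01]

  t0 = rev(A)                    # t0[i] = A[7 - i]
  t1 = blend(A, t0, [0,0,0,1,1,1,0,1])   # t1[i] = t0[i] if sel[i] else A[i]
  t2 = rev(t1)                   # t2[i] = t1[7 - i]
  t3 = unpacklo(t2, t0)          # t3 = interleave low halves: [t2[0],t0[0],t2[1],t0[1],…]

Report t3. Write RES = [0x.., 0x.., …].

t0 = [0x01, 0x71, 0x26, 0xbe, 0x61, 0xd3, 0x46, 0x04]
t1 = [0x04, 0x46, 0xd3, 0xbe, 0x61, 0xd3, 0x71, 0x04]
t2 = [0x04, 0x71, 0xd3, 0x61, 0xbe, 0xd3, 0x46, 0x04]
t3 = [0x04, 0x01, 0x71, 0x71, 0xd3, 0x26, 0x61, 0xbe]

RES = [ 0x04  0x01  0x71  0x71  0xd3  0x26  0x61  0xbe ]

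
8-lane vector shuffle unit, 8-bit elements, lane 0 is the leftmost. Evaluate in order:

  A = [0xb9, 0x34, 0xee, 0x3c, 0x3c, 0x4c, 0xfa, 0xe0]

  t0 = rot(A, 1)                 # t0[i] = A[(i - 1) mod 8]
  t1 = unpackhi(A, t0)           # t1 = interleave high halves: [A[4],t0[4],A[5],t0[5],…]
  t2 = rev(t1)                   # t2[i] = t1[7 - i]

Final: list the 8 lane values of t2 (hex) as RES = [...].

→ t0 |e0|b9|34|ee|3c|3c|4c|fa|
→ t1 |3c|3c|4c|3c|fa|4c|e0|fa|
→ t2 |fa|e0|4c|fa|3c|4c|3c|3c|

RES = [0xfa, 0xe0, 0x4c, 0xfa, 0x3c, 0x4c, 0x3c, 0x3c]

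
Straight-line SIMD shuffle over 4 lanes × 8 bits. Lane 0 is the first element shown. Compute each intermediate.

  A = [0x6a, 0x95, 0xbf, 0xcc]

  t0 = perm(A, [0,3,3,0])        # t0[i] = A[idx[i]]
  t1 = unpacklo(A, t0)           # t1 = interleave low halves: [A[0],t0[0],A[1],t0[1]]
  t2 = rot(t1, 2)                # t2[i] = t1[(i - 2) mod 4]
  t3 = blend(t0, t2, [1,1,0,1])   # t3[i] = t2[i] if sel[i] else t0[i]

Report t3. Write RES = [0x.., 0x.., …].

RES = [0x95, 0xcc, 0xcc, 0x6a]

→ t0 |6a|cc|cc|6a|
→ t1 |6a|6a|95|cc|
→ t2 |95|cc|6a|6a|
→ t3 |95|cc|cc|6a|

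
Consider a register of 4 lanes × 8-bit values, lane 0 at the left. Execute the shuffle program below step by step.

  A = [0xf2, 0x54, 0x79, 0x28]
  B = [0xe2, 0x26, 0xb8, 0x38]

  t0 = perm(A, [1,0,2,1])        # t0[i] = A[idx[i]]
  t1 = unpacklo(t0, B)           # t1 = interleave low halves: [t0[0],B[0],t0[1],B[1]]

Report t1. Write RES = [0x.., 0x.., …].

t0 = [0x54, 0xf2, 0x79, 0x54]
t1 = [0x54, 0xe2, 0xf2, 0x26]

RES = [ 0x54  0xe2  0xf2  0x26 ]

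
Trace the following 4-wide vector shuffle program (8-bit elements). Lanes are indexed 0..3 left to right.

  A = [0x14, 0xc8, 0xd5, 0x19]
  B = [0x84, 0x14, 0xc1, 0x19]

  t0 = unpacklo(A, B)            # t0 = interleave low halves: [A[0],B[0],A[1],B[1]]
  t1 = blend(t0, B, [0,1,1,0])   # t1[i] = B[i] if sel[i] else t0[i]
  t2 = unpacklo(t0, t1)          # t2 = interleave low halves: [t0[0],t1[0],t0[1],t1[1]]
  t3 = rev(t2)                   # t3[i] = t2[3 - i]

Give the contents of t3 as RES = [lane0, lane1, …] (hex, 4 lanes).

→ t0 |14|84|c8|14|
→ t1 |14|14|c1|14|
→ t2 |14|14|84|14|
→ t3 |14|84|14|14|

RES = [0x14, 0x84, 0x14, 0x14]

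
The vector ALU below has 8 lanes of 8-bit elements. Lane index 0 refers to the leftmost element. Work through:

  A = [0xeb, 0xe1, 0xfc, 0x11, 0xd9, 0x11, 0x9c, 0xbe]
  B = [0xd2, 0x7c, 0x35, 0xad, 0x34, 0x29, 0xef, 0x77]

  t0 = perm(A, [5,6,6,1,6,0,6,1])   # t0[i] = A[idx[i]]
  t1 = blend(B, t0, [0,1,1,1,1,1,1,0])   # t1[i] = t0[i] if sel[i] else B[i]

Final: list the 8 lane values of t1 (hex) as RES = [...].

  t0: 11 9c 9c e1 9c eb 9c e1
  t1: d2 9c 9c e1 9c eb 9c 77

RES = [0xd2, 0x9c, 0x9c, 0xe1, 0x9c, 0xeb, 0x9c, 0x77]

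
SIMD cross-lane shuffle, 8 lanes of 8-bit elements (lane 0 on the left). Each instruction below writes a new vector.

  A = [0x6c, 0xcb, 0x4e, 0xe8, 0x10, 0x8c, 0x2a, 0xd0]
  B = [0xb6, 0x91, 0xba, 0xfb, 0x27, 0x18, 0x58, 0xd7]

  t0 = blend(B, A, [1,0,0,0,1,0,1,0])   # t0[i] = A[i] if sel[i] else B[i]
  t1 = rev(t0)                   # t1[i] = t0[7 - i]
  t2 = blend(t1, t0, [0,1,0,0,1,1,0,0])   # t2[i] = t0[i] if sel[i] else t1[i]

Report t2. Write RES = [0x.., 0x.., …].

→ t0 |6c|91|ba|fb|10|18|2a|d7|
→ t1 |d7|2a|18|10|fb|ba|91|6c|
→ t2 |d7|91|18|10|10|18|91|6c|

RES = [ 0xd7  0x91  0x18  0x10  0x10  0x18  0x91  0x6c ]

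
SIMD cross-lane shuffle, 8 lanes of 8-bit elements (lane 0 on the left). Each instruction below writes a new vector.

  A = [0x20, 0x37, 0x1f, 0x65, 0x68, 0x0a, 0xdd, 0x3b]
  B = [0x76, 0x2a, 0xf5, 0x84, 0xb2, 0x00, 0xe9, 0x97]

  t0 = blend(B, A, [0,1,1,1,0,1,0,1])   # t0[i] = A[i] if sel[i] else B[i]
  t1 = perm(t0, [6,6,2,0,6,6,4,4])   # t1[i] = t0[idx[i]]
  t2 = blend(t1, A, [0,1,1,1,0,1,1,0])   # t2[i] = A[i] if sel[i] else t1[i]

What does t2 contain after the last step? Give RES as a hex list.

RES = [ 0xe9  0x37  0x1f  0x65  0xe9  0x0a  0xdd  0xb2 ]

t0 = [0x76, 0x37, 0x1f, 0x65, 0xb2, 0x0a, 0xe9, 0x3b]
t1 = [0xe9, 0xe9, 0x1f, 0x76, 0xe9, 0xe9, 0xb2, 0xb2]
t2 = [0xe9, 0x37, 0x1f, 0x65, 0xe9, 0x0a, 0xdd, 0xb2]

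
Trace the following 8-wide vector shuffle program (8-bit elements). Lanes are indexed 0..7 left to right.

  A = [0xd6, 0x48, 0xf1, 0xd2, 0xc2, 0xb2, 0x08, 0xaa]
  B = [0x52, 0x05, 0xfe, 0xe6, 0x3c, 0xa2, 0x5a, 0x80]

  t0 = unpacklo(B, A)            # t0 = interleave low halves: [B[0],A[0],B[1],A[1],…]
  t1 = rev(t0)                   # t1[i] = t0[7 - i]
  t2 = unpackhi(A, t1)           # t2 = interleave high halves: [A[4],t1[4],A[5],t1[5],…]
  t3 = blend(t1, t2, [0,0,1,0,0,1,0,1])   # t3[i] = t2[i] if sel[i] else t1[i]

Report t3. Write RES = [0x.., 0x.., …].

  t0: 52 d6 05 48 fe f1 e6 d2
  t1: d2 e6 f1 fe 48 05 d6 52
  t2: c2 48 b2 05 08 d6 aa 52
  t3: d2 e6 b2 fe 48 d6 d6 52

RES = [ 0xd2  0xe6  0xb2  0xfe  0x48  0xd6  0xd6  0x52 ]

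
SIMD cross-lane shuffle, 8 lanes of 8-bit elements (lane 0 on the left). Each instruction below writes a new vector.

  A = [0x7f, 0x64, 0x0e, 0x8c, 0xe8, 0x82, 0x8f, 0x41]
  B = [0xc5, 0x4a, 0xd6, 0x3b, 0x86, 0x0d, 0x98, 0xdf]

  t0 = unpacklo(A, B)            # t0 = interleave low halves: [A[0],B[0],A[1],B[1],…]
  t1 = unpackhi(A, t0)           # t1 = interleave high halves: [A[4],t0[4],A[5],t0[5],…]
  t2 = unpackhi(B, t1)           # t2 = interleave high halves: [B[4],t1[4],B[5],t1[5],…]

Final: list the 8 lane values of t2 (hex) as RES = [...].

  t0: 7f c5 64 4a 0e d6 8c 3b
  t1: e8 0e 82 d6 8f 8c 41 3b
  t2: 86 8f 0d 8c 98 41 df 3b

RES = [ 0x86  0x8f  0x0d  0x8c  0x98  0x41  0xdf  0x3b ]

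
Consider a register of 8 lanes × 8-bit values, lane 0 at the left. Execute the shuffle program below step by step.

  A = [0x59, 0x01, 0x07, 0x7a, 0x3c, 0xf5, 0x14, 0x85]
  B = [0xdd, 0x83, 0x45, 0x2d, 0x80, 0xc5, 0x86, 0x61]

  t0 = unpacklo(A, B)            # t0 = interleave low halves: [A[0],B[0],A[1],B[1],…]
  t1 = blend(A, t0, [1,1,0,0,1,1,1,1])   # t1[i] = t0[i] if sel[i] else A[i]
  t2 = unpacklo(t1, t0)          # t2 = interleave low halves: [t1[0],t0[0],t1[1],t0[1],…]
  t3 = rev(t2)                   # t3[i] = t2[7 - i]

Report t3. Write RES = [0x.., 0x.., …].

→ t0 |59|dd|01|83|07|45|7a|2d|
→ t1 |59|dd|07|7a|07|45|7a|2d|
→ t2 |59|59|dd|dd|07|01|7a|83|
→ t3 |83|7a|01|07|dd|dd|59|59|

RES = [ 0x83  0x7a  0x01  0x07  0xdd  0xdd  0x59  0x59 ]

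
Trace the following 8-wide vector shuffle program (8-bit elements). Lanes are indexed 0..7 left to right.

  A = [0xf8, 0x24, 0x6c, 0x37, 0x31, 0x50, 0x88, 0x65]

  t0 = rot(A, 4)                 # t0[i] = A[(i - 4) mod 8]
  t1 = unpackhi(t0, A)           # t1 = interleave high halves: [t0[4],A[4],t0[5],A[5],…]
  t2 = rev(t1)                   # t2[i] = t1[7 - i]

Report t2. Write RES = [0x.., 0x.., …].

→ t0 |31|50|88|65|f8|24|6c|37|
→ t1 |f8|31|24|50|6c|88|37|65|
→ t2 |65|37|88|6c|50|24|31|f8|

RES = [0x65, 0x37, 0x88, 0x6c, 0x50, 0x24, 0x31, 0xf8]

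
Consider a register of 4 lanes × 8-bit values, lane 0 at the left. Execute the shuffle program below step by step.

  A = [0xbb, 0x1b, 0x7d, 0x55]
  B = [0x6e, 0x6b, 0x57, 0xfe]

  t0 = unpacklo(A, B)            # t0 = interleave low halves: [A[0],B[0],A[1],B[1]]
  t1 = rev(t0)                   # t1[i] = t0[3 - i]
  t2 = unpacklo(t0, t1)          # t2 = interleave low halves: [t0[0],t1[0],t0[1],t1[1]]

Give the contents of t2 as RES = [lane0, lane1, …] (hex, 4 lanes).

RES = [ 0xbb  0x6b  0x6e  0x1b ]

  t0: bb 6e 1b 6b
  t1: 6b 1b 6e bb
  t2: bb 6b 6e 1b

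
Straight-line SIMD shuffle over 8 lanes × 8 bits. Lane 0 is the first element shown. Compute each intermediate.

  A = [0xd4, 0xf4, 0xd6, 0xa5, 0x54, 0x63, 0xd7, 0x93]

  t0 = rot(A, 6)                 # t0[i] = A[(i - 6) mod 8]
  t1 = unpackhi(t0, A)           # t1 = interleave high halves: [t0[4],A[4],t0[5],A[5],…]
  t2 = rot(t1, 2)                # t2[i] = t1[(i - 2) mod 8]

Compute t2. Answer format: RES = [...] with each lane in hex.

RES = [0xf4, 0x93, 0xd7, 0x54, 0x93, 0x63, 0xd4, 0xd7]

→ t0 |d6|a5|54|63|d7|93|d4|f4|
→ t1 |d7|54|93|63|d4|d7|f4|93|
→ t2 |f4|93|d7|54|93|63|d4|d7|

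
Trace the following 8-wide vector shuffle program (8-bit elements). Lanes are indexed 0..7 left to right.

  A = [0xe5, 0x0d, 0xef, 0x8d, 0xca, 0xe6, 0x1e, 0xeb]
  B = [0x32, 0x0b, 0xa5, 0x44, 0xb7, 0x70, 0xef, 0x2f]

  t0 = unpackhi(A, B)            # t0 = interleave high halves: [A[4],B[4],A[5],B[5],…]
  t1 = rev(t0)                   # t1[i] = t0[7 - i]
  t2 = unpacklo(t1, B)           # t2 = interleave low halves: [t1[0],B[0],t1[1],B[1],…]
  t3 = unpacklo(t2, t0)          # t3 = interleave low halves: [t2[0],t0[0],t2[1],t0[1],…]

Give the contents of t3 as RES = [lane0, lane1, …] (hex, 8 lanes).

RES = [ 0x2f  0xca  0x32  0xb7  0xeb  0xe6  0x0b  0x70 ]

  t0: ca b7 e6 70 1e ef eb 2f
  t1: 2f eb ef 1e 70 e6 b7 ca
  t2: 2f 32 eb 0b ef a5 1e 44
  t3: 2f ca 32 b7 eb e6 0b 70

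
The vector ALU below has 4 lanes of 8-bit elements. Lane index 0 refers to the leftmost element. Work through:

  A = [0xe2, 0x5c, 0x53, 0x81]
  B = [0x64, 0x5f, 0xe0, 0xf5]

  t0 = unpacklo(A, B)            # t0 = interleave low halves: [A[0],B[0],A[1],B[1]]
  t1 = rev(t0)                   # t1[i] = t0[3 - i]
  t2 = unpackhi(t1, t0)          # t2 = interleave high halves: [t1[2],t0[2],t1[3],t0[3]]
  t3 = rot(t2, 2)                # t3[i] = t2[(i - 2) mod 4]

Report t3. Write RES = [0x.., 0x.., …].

RES = [0xe2, 0x5f, 0x64, 0x5c]

→ t0 |e2|64|5c|5f|
→ t1 |5f|5c|64|e2|
→ t2 |64|5c|e2|5f|
→ t3 |e2|5f|64|5c|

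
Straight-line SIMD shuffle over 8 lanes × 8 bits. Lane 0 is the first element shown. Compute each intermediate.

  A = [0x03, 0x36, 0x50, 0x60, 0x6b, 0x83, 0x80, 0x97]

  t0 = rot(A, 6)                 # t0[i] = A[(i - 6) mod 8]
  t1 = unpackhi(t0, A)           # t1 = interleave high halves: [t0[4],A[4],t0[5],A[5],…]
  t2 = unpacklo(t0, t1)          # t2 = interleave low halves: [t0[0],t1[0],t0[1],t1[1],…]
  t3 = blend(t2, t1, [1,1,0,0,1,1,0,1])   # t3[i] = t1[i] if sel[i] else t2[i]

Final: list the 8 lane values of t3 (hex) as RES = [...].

RES = [0x80, 0x6b, 0x60, 0x6b, 0x03, 0x80, 0x83, 0x97]

t0 = [0x50, 0x60, 0x6b, 0x83, 0x80, 0x97, 0x03, 0x36]
t1 = [0x80, 0x6b, 0x97, 0x83, 0x03, 0x80, 0x36, 0x97]
t2 = [0x50, 0x80, 0x60, 0x6b, 0x6b, 0x97, 0x83, 0x83]
t3 = [0x80, 0x6b, 0x60, 0x6b, 0x03, 0x80, 0x83, 0x97]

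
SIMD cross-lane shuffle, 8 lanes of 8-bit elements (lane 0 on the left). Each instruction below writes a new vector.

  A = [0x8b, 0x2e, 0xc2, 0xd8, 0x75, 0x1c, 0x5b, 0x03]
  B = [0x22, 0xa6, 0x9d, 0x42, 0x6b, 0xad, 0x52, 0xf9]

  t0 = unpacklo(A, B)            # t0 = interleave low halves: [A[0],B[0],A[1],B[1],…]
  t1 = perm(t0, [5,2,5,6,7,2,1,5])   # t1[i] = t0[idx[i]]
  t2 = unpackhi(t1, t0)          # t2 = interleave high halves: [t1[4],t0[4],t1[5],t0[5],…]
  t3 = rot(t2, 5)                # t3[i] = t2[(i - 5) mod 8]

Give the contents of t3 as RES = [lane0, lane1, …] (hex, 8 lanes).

  t0: 8b 22 2e a6 c2 9d d8 42
  t1: 9d 2e 9d d8 42 2e 22 9d
  t2: 42 c2 2e 9d 22 d8 9d 42
  t3: 9d 22 d8 9d 42 42 c2 2e

RES = [ 0x9d  0x22  0xd8  0x9d  0x42  0x42  0xc2  0x2e ]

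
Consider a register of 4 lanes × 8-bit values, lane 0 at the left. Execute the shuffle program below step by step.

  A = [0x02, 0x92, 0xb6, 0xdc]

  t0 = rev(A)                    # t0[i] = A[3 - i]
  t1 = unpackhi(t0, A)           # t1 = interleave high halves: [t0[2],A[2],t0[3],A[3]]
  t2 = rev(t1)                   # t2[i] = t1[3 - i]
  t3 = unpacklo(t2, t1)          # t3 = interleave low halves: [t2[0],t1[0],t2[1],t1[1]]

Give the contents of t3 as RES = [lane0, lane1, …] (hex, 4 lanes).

  t0: dc b6 92 02
  t1: 92 b6 02 dc
  t2: dc 02 b6 92
  t3: dc 92 02 b6

RES = [ 0xdc  0x92  0x02  0xb6 ]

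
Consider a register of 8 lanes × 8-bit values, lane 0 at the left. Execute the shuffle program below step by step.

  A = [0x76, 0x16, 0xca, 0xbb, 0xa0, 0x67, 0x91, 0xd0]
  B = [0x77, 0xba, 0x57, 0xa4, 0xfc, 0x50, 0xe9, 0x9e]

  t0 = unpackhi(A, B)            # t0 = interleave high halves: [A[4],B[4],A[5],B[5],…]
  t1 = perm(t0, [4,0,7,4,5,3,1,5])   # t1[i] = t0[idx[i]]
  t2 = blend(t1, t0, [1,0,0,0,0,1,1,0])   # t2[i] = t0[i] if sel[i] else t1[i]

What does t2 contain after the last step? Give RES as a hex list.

RES = [0xa0, 0xa0, 0x9e, 0x91, 0xe9, 0xe9, 0xd0, 0xe9]

→ t0 |a0|fc|67|50|91|e9|d0|9e|
→ t1 |91|a0|9e|91|e9|50|fc|e9|
→ t2 |a0|a0|9e|91|e9|e9|d0|e9|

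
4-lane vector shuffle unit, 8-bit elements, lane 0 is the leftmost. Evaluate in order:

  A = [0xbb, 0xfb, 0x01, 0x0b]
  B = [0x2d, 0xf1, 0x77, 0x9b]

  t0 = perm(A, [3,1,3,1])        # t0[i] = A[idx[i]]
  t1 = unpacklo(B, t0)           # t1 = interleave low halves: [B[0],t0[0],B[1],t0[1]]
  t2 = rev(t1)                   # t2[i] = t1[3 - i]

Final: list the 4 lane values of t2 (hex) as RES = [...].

RES = [ 0xfb  0xf1  0x0b  0x2d ]

  t0: 0b fb 0b fb
  t1: 2d 0b f1 fb
  t2: fb f1 0b 2d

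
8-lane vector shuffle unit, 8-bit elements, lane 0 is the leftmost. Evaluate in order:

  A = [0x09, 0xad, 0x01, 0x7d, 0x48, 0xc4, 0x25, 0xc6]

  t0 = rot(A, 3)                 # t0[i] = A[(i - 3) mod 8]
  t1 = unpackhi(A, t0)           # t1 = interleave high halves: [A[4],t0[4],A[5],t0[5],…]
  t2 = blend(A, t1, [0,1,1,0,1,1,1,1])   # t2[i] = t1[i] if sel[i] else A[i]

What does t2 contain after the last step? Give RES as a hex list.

t0 = [0xc4, 0x25, 0xc6, 0x09, 0xad, 0x01, 0x7d, 0x48]
t1 = [0x48, 0xad, 0xc4, 0x01, 0x25, 0x7d, 0xc6, 0x48]
t2 = [0x09, 0xad, 0xc4, 0x7d, 0x25, 0x7d, 0xc6, 0x48]

RES = [ 0x09  0xad  0xc4  0x7d  0x25  0x7d  0xc6  0x48 ]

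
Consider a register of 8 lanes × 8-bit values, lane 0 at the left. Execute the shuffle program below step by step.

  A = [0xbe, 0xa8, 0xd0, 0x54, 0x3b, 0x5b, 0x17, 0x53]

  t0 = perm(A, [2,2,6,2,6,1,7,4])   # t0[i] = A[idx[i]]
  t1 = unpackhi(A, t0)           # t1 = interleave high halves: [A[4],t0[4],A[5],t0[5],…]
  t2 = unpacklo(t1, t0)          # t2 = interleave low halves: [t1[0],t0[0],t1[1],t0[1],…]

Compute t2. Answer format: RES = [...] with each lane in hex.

RES = [ 0x3b  0xd0  0x17  0xd0  0x5b  0x17  0xa8  0xd0 ]

→ t0 |d0|d0|17|d0|17|a8|53|3b|
→ t1 |3b|17|5b|a8|17|53|53|3b|
→ t2 |3b|d0|17|d0|5b|17|a8|d0|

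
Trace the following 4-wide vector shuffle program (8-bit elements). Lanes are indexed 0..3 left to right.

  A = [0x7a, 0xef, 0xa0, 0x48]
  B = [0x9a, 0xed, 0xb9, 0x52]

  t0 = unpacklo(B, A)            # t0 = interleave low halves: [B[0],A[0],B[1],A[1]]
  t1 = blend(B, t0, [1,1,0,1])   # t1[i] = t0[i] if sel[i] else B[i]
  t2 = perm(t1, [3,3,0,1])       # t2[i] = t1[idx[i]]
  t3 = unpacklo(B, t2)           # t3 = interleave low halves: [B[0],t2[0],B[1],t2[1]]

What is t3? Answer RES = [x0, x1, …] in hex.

→ t0 |9a|7a|ed|ef|
→ t1 |9a|7a|b9|ef|
→ t2 |ef|ef|9a|7a|
→ t3 |9a|ef|ed|ef|

RES = [0x9a, 0xef, 0xed, 0xef]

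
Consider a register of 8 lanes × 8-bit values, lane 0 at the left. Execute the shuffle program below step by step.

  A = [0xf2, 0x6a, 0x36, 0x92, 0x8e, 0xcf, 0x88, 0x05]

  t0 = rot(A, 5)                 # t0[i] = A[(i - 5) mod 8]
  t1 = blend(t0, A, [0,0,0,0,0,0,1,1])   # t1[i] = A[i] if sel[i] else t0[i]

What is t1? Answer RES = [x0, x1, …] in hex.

RES = [ 0x92  0x8e  0xcf  0x88  0x05  0xf2  0x88  0x05 ]

→ t0 |92|8e|cf|88|05|f2|6a|36|
→ t1 |92|8e|cf|88|05|f2|88|05|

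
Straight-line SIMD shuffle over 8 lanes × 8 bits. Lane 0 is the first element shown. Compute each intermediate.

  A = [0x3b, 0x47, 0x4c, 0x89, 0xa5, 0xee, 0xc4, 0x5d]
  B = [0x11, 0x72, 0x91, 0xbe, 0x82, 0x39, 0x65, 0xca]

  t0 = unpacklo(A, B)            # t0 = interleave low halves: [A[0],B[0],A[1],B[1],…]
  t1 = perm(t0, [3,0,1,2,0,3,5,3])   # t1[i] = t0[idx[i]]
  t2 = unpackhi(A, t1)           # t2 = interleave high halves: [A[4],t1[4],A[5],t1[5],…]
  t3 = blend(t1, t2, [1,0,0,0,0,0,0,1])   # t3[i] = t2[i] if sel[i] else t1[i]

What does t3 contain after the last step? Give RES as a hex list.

RES = [ 0xa5  0x3b  0x11  0x47  0x3b  0x72  0x91  0x72 ]

t0 = [0x3b, 0x11, 0x47, 0x72, 0x4c, 0x91, 0x89, 0xbe]
t1 = [0x72, 0x3b, 0x11, 0x47, 0x3b, 0x72, 0x91, 0x72]
t2 = [0xa5, 0x3b, 0xee, 0x72, 0xc4, 0x91, 0x5d, 0x72]
t3 = [0xa5, 0x3b, 0x11, 0x47, 0x3b, 0x72, 0x91, 0x72]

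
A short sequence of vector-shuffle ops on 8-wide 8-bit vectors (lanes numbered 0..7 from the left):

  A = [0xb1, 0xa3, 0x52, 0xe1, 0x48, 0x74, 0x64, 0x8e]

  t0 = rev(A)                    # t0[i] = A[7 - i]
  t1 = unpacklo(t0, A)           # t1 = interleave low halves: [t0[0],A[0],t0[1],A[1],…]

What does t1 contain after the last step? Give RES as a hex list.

→ t0 |8e|64|74|48|e1|52|a3|b1|
→ t1 |8e|b1|64|a3|74|52|48|e1|

RES = [ 0x8e  0xb1  0x64  0xa3  0x74  0x52  0x48  0xe1 ]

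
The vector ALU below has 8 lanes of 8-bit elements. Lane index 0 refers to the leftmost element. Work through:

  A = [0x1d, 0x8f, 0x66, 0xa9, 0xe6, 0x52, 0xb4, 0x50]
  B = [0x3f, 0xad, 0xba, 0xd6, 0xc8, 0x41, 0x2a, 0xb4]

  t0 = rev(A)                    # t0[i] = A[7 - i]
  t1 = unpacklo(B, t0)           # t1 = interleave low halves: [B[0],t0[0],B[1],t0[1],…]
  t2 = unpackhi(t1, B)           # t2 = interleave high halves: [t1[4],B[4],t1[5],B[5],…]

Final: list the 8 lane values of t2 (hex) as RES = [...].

  t0: 50 b4 52 e6 a9 66 8f 1d
  t1: 3f 50 ad b4 ba 52 d6 e6
  t2: ba c8 52 41 d6 2a e6 b4

RES = [ 0xba  0xc8  0x52  0x41  0xd6  0x2a  0xe6  0xb4 ]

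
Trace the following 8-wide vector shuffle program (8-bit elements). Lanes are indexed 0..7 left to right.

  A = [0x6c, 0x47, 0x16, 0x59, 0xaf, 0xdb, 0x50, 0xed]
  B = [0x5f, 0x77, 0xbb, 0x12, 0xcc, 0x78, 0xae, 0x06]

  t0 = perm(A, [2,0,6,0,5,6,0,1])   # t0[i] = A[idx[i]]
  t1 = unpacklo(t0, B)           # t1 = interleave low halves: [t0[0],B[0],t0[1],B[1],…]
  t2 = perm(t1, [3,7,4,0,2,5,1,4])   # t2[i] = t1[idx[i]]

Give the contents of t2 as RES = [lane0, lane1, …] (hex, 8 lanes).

RES = [0x77, 0x12, 0x50, 0x16, 0x6c, 0xbb, 0x5f, 0x50]

→ t0 |16|6c|50|6c|db|50|6c|47|
→ t1 |16|5f|6c|77|50|bb|6c|12|
→ t2 |77|12|50|16|6c|bb|5f|50|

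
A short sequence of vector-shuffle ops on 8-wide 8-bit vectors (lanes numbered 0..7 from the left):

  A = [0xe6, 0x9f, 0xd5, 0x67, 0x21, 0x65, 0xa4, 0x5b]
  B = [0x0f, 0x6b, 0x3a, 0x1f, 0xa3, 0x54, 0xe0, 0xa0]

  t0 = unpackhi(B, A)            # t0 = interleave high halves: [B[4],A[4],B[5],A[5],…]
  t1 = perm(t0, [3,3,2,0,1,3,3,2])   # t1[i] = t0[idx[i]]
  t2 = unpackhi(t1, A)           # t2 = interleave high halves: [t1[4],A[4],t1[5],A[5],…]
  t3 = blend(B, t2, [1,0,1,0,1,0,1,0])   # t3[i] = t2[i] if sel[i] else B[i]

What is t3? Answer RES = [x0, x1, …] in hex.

t0 = [0xa3, 0x21, 0x54, 0x65, 0xe0, 0xa4, 0xa0, 0x5b]
t1 = [0x65, 0x65, 0x54, 0xa3, 0x21, 0x65, 0x65, 0x54]
t2 = [0x21, 0x21, 0x65, 0x65, 0x65, 0xa4, 0x54, 0x5b]
t3 = [0x21, 0x6b, 0x65, 0x1f, 0x65, 0x54, 0x54, 0xa0]

RES = [ 0x21  0x6b  0x65  0x1f  0x65  0x54  0x54  0xa0 ]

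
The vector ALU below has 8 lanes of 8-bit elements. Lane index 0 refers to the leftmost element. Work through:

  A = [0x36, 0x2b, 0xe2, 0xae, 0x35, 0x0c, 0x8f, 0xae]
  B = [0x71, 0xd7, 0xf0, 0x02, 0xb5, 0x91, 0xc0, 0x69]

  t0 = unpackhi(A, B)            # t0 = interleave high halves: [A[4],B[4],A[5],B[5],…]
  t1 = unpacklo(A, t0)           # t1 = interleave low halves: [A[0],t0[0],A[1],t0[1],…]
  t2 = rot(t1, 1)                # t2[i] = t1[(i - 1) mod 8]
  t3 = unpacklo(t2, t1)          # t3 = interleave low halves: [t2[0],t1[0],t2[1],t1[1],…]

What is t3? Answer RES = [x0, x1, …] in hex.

t0 = [0x35, 0xb5, 0x0c, 0x91, 0x8f, 0xc0, 0xae, 0x69]
t1 = [0x36, 0x35, 0x2b, 0xb5, 0xe2, 0x0c, 0xae, 0x91]
t2 = [0x91, 0x36, 0x35, 0x2b, 0xb5, 0xe2, 0x0c, 0xae]
t3 = [0x91, 0x36, 0x36, 0x35, 0x35, 0x2b, 0x2b, 0xb5]

RES = [ 0x91  0x36  0x36  0x35  0x35  0x2b  0x2b  0xb5 ]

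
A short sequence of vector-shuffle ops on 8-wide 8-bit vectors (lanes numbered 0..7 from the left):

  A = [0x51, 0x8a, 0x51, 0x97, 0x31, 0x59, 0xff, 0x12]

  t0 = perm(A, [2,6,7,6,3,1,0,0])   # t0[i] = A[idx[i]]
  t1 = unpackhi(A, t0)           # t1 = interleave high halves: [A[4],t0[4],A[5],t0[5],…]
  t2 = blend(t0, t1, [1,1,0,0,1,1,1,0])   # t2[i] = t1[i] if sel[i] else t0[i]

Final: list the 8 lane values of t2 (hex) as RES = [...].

t0 = [0x51, 0xff, 0x12, 0xff, 0x97, 0x8a, 0x51, 0x51]
t1 = [0x31, 0x97, 0x59, 0x8a, 0xff, 0x51, 0x12, 0x51]
t2 = [0x31, 0x97, 0x12, 0xff, 0xff, 0x51, 0x12, 0x51]

RES = [0x31, 0x97, 0x12, 0xff, 0xff, 0x51, 0x12, 0x51]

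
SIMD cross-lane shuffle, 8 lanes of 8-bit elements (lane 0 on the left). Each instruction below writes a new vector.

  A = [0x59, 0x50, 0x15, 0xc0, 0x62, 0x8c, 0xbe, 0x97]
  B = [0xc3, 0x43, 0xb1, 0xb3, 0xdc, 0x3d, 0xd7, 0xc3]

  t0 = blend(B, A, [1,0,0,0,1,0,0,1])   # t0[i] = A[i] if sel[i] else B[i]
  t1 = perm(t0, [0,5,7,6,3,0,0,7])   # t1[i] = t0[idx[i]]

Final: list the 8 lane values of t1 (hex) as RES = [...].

RES = [0x59, 0x3d, 0x97, 0xd7, 0xb3, 0x59, 0x59, 0x97]

t0 = [0x59, 0x43, 0xb1, 0xb3, 0x62, 0x3d, 0xd7, 0x97]
t1 = [0x59, 0x3d, 0x97, 0xd7, 0xb3, 0x59, 0x59, 0x97]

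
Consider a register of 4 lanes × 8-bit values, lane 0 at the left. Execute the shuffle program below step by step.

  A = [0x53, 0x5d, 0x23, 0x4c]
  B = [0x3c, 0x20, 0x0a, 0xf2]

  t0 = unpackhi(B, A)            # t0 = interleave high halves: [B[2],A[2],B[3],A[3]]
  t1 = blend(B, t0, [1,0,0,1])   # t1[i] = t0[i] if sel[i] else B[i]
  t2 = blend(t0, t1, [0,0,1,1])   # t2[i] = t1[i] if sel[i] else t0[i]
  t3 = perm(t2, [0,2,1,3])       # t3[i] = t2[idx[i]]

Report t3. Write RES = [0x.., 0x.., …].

RES = [0x0a, 0x0a, 0x23, 0x4c]

→ t0 |0a|23|f2|4c|
→ t1 |0a|20|0a|4c|
→ t2 |0a|23|0a|4c|
→ t3 |0a|0a|23|4c|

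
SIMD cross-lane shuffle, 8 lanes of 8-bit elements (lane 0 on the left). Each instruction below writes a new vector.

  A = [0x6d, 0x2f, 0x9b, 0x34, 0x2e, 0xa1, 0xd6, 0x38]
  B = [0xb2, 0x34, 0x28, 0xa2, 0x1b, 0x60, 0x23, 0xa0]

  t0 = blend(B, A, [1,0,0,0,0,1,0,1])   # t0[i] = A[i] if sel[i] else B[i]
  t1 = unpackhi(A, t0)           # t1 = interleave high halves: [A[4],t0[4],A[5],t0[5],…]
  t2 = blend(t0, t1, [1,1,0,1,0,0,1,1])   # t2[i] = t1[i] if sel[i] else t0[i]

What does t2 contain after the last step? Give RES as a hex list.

t0 = [0x6d, 0x34, 0x28, 0xa2, 0x1b, 0xa1, 0x23, 0x38]
t1 = [0x2e, 0x1b, 0xa1, 0xa1, 0xd6, 0x23, 0x38, 0x38]
t2 = [0x2e, 0x1b, 0x28, 0xa1, 0x1b, 0xa1, 0x38, 0x38]

RES = [ 0x2e  0x1b  0x28  0xa1  0x1b  0xa1  0x38  0x38 ]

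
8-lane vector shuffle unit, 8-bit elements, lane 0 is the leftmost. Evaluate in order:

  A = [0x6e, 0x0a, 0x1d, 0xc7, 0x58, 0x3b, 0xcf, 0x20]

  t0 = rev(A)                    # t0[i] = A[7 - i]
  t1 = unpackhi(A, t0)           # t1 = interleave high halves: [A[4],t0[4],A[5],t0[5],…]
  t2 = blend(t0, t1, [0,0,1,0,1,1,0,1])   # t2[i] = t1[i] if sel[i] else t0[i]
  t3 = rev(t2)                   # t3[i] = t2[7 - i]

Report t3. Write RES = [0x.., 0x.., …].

t0 = [0x20, 0xcf, 0x3b, 0x58, 0xc7, 0x1d, 0x0a, 0x6e]
t1 = [0x58, 0xc7, 0x3b, 0x1d, 0xcf, 0x0a, 0x20, 0x6e]
t2 = [0x20, 0xcf, 0x3b, 0x58, 0xcf, 0x0a, 0x0a, 0x6e]
t3 = [0x6e, 0x0a, 0x0a, 0xcf, 0x58, 0x3b, 0xcf, 0x20]

RES = [ 0x6e  0x0a  0x0a  0xcf  0x58  0x3b  0xcf  0x20 ]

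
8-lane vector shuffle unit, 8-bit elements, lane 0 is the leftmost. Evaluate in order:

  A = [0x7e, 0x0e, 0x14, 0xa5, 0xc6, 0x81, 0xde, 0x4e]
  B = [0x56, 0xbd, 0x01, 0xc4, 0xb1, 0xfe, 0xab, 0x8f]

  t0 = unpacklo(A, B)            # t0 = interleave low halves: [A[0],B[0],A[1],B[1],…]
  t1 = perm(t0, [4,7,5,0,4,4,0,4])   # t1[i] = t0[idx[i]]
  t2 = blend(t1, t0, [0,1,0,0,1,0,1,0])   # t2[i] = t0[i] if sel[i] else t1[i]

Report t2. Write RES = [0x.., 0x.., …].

  t0: 7e 56 0e bd 14 01 a5 c4
  t1: 14 c4 01 7e 14 14 7e 14
  t2: 14 56 01 7e 14 14 a5 14

RES = [ 0x14  0x56  0x01  0x7e  0x14  0x14  0xa5  0x14 ]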